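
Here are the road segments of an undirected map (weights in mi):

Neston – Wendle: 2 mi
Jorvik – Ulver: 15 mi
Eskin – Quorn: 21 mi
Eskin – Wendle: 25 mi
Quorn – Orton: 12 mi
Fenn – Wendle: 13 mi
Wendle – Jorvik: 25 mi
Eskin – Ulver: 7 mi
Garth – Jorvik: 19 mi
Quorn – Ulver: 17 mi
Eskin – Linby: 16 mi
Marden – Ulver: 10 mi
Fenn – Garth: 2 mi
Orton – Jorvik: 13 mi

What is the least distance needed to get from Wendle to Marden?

Enumerating some paths:
Wendle–Jorvik–Ulver–Marden: 25+15+10 = 50
Wendle–Eskin–Ulver–Marden: 25+7+10 = 42
The minimum is 42 mi via Wendle–Eskin–Ulver–Marden.

42 mi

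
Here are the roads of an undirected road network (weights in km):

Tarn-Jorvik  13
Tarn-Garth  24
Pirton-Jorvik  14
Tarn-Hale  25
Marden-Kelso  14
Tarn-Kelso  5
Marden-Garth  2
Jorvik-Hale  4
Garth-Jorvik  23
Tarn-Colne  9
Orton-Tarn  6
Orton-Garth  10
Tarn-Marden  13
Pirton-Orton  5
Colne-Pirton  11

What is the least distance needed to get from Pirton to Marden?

17 km

Compare a few routes:
Pirton → Orton → Tarn → Marden: 5+6+13 = 24
Pirton → Orton → Tarn → Kelso → Marden: 5+6+5+14 = 30
Pirton → Orton → Garth → Marden: 5+10+2 = 17
Cheapest is Pirton → Orton → Garth → Marden at 17 km.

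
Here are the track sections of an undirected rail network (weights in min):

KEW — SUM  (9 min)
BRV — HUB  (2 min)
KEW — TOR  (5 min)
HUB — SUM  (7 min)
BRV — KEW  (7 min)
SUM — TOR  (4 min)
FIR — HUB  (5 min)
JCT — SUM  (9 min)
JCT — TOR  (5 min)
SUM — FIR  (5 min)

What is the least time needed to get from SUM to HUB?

Settle nodes by increasing distance from SUM:
SUM: 0
TOR: 4  (via SUM)
FIR: 5  (via SUM)
HUB: 7  (via SUM)
Shortest route: SUM–HUB = 7 min.

7 min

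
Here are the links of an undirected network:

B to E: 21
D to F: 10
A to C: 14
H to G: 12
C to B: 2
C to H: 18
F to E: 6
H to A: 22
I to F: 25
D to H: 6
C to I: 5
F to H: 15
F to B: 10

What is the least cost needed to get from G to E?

33

Candidate routes:
G → H → F → E: 12+15+6 = 33
G → H → D → F → E: 12+6+10+6 = 34
G → H → C → B → F → E: 12+18+2+10+6 = 48
Cheapest is G → H → F → E at 33.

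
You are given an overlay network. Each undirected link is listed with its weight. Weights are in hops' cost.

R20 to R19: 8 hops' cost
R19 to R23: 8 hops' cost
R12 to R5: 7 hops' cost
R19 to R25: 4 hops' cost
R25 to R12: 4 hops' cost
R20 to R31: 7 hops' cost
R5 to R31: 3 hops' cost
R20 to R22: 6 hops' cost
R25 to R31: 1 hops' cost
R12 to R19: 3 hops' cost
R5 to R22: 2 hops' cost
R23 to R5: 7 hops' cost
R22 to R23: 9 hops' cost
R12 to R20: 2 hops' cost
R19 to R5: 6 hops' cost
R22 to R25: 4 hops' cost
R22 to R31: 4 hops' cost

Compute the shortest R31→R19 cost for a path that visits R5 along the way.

Best R31 to R5: R31 → R5 costing 3
Shortest R5→R19: R5 → R19 = 6
Total via R5: 3 + 6 = 9 hops' cost.

9 hops' cost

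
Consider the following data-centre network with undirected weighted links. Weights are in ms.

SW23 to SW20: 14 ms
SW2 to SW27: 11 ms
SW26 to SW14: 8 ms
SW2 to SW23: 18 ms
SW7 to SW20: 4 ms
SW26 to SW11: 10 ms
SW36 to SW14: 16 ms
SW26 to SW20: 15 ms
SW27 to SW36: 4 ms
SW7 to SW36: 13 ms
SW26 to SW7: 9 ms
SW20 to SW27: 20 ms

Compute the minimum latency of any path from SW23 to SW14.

Running Dijkstra from SW23:
SW23: 0
SW20: 14  (via SW23)
SW2: 18  (via SW23)
SW7: 18  (via SW20)
SW26: 27  (via SW7)
SW27: 29  (via SW2)
SW36: 31  (via SW7)
SW14: 35  (via SW26)
Shortest route: SW23–SW20–SW7–SW26–SW14 = 35 ms.

35 ms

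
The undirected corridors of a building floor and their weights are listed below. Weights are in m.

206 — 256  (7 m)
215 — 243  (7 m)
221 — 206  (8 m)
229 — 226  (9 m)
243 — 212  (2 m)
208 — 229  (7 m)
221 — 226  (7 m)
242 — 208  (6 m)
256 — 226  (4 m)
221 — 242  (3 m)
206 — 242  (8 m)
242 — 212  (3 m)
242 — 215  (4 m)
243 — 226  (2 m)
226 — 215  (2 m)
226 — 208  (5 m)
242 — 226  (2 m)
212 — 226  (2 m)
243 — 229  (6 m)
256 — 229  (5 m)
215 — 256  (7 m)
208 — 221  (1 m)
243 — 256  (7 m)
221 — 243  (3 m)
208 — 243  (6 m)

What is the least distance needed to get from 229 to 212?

8 m

Candidate routes:
229 → 243 → 226 → 212: 6+2+2 = 10
229 → 243 → 212: 6+2 = 8
Cheapest is 229 → 243 → 212 at 8 m.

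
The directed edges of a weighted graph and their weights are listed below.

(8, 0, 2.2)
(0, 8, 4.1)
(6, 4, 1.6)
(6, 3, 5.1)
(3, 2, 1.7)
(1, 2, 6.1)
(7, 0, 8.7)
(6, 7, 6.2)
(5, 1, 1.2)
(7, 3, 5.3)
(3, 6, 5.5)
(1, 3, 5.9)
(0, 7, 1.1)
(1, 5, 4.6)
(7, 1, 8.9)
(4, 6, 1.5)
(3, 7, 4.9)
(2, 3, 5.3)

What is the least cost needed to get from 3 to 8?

17.7

Enumerating some paths:
3 - 6 - 7 - 0 - 8: 5.5+6.2+8.7+4.1 = 24.5
3 - 7 - 0 - 8: 4.9+8.7+4.1 = 17.7
The minimum is 17.7 via 3 - 7 - 0 - 8.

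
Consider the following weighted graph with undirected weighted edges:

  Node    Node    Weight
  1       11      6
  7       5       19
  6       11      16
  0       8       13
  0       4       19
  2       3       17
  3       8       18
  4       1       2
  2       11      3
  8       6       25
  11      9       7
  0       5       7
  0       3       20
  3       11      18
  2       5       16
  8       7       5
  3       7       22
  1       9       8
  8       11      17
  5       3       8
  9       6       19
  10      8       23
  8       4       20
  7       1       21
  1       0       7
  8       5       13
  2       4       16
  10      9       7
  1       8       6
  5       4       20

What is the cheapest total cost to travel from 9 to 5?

22

Running Dijkstra from 9:
9: 0
10: 7  (via 9)
11: 7  (via 9)
1: 8  (via 9)
2: 10  (via 11)
4: 10  (via 1)
8: 14  (via 1)
0: 15  (via 1)
6: 19  (via 9)
7: 19  (via 8)
5: 22  (via 0)
Shortest route: 9–1–0–5 = 22.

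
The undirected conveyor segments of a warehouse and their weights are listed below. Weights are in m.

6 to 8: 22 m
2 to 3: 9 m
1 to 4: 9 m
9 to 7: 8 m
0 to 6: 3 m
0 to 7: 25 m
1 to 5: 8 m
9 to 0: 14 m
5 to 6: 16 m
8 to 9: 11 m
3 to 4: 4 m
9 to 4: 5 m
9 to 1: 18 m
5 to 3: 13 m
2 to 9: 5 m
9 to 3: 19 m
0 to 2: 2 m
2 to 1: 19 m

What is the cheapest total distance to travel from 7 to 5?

Compare a few routes:
7 - 9 - 1 - 5: 8+18+8 = 34
7 - 9 - 4 - 3 - 5: 8+5+4+13 = 30
Cheapest is 7 - 9 - 4 - 3 - 5 at 30 m.

30 m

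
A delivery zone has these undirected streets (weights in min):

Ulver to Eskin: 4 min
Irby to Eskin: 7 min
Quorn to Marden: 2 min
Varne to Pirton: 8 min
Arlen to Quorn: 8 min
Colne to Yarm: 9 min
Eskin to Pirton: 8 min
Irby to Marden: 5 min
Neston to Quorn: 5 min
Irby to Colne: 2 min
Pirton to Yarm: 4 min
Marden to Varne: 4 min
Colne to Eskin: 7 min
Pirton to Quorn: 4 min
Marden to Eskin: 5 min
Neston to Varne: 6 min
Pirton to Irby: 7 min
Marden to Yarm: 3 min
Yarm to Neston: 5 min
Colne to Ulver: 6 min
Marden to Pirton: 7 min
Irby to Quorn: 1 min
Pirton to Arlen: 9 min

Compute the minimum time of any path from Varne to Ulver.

Shortest distances from Varne:
Varne: 0
Marden: 4  (via Varne)
Neston: 6  (via Varne)
Quorn: 6  (via Marden)
Irby: 7  (via Quorn)
Yarm: 7  (via Marden)
Pirton: 8  (via Varne)
Colne: 9  (via Irby)
Eskin: 9  (via Marden)
Ulver: 13  (via Eskin)
Shortest route: Varne–Marden–Eskin–Ulver = 13 min.

13 min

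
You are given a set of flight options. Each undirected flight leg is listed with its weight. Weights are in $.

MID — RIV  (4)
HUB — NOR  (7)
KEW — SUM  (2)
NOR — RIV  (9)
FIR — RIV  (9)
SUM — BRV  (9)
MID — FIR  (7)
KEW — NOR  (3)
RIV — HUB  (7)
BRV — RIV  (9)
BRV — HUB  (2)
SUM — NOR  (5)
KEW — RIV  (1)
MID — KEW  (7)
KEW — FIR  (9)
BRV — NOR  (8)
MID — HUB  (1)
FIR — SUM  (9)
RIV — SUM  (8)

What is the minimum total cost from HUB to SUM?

$8

Enumerating some paths:
HUB–RIV–KEW–SUM: 7+1+2 = 10
HUB–MID–KEW–SUM: 1+7+2 = 10
HUB–MID–RIV–KEW–SUM: 1+4+1+2 = 8
The minimum is $8 via HUB–MID–RIV–KEW–SUM.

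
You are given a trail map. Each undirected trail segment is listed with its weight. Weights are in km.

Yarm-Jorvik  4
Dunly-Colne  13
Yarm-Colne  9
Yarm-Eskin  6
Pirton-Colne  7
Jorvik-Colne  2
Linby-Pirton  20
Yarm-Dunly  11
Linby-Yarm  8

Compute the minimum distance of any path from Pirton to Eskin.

19 km

Candidate routes:
Pirton–Colne–Yarm–Eskin: 7+9+6 = 22
Pirton–Linby–Yarm–Eskin: 20+8+6 = 34
Pirton–Colne–Jorvik–Yarm–Eskin: 7+2+4+6 = 19
Pirton–Colne–Dunly–Yarm–Eskin: 7+13+11+6 = 37
Cheapest is Pirton–Colne–Jorvik–Yarm–Eskin at 19 km.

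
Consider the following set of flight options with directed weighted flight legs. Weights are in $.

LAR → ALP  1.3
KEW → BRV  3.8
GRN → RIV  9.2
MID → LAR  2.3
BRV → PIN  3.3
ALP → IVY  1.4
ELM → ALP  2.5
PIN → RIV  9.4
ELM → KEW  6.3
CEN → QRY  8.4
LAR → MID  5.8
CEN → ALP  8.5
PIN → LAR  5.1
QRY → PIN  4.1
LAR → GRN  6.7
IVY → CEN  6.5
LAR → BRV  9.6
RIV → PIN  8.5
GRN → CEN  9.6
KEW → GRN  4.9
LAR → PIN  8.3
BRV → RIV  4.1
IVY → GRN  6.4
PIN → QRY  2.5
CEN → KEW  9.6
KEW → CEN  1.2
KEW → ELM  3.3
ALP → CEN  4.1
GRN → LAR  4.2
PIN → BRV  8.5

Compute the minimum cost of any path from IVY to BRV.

Running Dijkstra from IVY:
IVY: 0
GRN: 6.4  (via IVY)
CEN: 6.5  (via IVY)
LAR: 10.6  (via GRN)
ALP: 11.9  (via LAR)
QRY: 14.9  (via CEN)
RIV: 15.6  (via GRN)
KEW: 16.1  (via CEN)
MID: 16.4  (via LAR)
PIN: 18.9  (via LAR)
ELM: 19.4  (via KEW)
BRV: 19.9  (via KEW)
Shortest route: IVY–CEN–KEW–BRV = $19.9.

$19.9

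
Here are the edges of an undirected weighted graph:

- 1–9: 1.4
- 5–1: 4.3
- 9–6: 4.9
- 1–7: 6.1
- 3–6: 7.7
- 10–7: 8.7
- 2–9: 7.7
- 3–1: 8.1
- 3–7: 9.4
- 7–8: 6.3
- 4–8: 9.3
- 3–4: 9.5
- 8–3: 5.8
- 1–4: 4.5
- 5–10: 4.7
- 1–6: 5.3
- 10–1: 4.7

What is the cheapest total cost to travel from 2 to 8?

21.5

Compare a few routes:
2–9–1–4–8: 7.7+1.4+4.5+9.3 = 22.9
2–9–1–7–8: 7.7+1.4+6.1+6.3 = 21.5
Cheapest is 2–9–1–7–8 at 21.5.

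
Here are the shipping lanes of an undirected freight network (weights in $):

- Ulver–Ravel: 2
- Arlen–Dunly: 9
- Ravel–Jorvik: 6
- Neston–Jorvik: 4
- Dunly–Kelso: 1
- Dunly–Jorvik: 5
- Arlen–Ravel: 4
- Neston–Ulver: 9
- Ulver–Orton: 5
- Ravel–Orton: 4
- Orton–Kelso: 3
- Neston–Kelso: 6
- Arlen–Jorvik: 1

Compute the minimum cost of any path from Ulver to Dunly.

Compare a few routes:
Ulver - Ravel - Orton - Kelso - Dunly: 2+4+3+1 = 10
Ulver - Orton - Kelso - Dunly: 5+3+1 = 9
The minimum is $9 via Ulver - Orton - Kelso - Dunly.

$9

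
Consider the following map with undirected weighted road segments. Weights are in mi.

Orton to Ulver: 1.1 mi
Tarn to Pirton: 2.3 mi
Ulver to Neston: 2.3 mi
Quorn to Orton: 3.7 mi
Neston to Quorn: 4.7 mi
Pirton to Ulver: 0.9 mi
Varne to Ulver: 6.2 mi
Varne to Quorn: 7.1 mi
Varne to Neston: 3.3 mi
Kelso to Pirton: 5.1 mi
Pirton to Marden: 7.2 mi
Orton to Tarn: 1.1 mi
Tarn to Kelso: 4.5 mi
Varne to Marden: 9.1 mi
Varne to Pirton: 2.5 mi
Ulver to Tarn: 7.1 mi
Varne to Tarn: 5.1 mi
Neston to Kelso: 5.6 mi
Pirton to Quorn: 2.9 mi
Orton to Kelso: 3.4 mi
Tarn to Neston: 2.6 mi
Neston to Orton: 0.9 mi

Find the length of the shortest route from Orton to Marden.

Shortest distances from Orton:
Orton: 0
Neston: 0.9  (via Orton)
Tarn: 1.1  (via Orton)
Ulver: 1.1  (via Orton)
Pirton: 2  (via Ulver)
Kelso: 3.4  (via Orton)
Quorn: 3.7  (via Orton)
Varne: 4.2  (via Neston)
Marden: 9.2  (via Pirton)
Shortest route: Orton → Ulver → Pirton → Marden = 9.2 mi.

9.2 mi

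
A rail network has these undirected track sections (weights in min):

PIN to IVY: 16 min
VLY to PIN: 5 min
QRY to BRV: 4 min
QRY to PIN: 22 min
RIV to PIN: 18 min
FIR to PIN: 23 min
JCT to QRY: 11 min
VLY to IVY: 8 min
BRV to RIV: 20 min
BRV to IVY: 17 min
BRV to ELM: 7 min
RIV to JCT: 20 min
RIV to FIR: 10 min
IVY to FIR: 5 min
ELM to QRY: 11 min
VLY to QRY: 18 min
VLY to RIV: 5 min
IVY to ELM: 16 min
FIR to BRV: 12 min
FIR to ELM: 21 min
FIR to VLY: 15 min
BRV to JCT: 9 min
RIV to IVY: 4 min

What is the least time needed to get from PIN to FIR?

18 min

Enumerating some paths:
PIN–VLY–RIV–IVY–FIR: 5+5+4+5 = 19
PIN–VLY–IVY–FIR: 5+8+5 = 18
The minimum is 18 min via PIN–VLY–IVY–FIR.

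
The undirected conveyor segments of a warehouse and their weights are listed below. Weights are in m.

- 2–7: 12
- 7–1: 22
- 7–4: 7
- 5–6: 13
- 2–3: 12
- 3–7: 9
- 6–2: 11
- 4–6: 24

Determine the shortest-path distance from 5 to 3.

Compare a few routes:
5 → 6 → 4 → 7 → 3: 13+24+7+9 = 53
5 → 6 → 4 → 7 → 2 → 3: 13+24+7+12+12 = 68
5 → 6 → 2 → 7 → 3: 13+11+12+9 = 45
5 → 6 → 2 → 3: 13+11+12 = 36
Cheapest is 5 → 6 → 2 → 3 at 36 m.

36 m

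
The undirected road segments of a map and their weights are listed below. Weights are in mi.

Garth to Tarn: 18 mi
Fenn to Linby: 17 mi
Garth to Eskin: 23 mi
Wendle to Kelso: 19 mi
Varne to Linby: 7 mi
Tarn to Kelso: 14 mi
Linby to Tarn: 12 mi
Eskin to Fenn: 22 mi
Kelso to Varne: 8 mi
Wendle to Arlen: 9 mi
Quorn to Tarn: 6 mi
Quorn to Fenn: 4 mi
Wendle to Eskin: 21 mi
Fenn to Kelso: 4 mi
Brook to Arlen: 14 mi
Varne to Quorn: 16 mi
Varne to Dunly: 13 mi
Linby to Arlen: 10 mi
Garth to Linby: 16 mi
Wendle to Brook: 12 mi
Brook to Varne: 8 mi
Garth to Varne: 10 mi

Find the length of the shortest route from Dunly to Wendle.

33 mi

Enumerating some paths:
Dunly - Varne - Kelso - Wendle: 13+8+19 = 40
Dunly - Varne - Brook - Wendle: 13+8+12 = 33
Dunly - Varne - Linby - Arlen - Wendle: 13+7+10+9 = 39
Cheapest is Dunly - Varne - Brook - Wendle at 33 mi.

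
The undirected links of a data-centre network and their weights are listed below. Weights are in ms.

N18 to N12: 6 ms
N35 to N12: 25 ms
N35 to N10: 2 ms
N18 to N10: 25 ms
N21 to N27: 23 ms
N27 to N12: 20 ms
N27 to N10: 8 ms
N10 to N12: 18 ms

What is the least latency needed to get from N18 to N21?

Settle nodes by increasing distance from N18:
N18: 0
N12: 6  (via N18)
N10: 24  (via N12)
N35: 26  (via N10)
N27: 26  (via N12)
N21: 49  (via N27)
Shortest route: N18 → N12 → N27 → N21 = 49 ms.

49 ms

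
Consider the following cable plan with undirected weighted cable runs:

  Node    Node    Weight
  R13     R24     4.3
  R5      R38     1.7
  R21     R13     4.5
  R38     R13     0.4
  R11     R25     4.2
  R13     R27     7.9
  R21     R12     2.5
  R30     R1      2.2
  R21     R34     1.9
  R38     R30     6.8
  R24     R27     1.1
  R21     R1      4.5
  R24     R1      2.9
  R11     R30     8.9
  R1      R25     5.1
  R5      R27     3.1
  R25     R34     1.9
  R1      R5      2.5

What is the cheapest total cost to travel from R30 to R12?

Candidate routes:
R30 → R38 → R13 → R21 → R12: 6.8+0.4+4.5+2.5 = 14.2
R30 → R1 → R5 → R38 → R13 → R21 → R12: 2.2+2.5+1.7+0.4+4.5+2.5 = 13.8
R30 → R1 → R21 → R12: 2.2+4.5+2.5 = 9.2
R30 → R1 → R25 → R34 → R21 → R12: 2.2+5.1+1.9+1.9+2.5 = 13.6
The minimum is 9.2 via R30 → R1 → R21 → R12.

9.2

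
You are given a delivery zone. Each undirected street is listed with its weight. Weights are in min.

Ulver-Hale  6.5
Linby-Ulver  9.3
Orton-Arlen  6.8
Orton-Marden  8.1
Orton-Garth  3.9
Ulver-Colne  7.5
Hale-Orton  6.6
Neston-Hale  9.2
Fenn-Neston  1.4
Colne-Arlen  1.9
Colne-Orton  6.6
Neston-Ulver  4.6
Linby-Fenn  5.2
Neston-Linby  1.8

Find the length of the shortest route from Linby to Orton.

Shortest distances from Linby:
Linby: 0
Neston: 1.8  (via Linby)
Fenn: 3.2  (via Neston)
Ulver: 6.4  (via Neston)
Hale: 11  (via Neston)
Colne: 13.9  (via Ulver)
Arlen: 15.8  (via Colne)
Orton: 17.6  (via Hale)
Shortest route: Linby–Neston–Hale–Orton = 17.6 min.

17.6 min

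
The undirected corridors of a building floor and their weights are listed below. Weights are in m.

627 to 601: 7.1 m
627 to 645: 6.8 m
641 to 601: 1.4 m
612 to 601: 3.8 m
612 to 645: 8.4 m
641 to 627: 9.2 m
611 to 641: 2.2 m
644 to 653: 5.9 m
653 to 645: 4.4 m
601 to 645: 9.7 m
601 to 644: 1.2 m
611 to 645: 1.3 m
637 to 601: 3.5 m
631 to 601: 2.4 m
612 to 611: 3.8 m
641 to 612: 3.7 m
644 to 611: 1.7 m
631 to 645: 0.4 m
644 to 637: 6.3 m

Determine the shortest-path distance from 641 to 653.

Running Dijkstra from 641:
641: 0
601: 1.4  (via 641)
611: 2.2  (via 641)
644: 2.6  (via 601)
645: 3.5  (via 611)
612: 3.7  (via 641)
631: 3.8  (via 601)
637: 4.9  (via 601)
653: 7.9  (via 645)
Shortest route: 641–611–645–653 = 7.9 m.

7.9 m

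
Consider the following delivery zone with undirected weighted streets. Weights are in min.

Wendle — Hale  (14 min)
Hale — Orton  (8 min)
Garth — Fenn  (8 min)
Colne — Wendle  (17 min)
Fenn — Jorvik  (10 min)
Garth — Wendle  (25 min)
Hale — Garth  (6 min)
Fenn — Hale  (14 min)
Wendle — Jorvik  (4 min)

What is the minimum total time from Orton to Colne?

Candidate routes:
Orton–Hale–Fenn–Jorvik–Wendle–Colne: 8+14+10+4+17 = 53
Orton–Hale–Wendle–Colne: 8+14+17 = 39
The minimum is 39 min via Orton–Hale–Wendle–Colne.

39 min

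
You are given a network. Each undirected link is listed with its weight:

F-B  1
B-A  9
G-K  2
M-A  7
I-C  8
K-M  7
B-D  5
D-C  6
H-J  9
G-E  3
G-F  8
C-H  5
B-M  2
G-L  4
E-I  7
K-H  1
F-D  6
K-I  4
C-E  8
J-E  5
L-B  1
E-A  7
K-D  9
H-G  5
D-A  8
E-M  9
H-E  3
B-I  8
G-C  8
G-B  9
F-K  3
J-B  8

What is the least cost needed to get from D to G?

Candidate routes:
D - K - G: 9+2 = 11
D - B - L - G: 5+1+4 = 10
The minimum is 10 via D - B - L - G.

10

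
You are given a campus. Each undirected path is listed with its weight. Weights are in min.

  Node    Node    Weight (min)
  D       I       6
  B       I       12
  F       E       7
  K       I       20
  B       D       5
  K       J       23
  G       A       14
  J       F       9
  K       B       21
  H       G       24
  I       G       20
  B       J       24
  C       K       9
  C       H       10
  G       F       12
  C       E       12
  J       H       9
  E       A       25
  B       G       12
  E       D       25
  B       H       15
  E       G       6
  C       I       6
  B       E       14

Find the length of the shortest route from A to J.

35 min

Settle nodes by increasing distance from A:
A: 0
G: 14  (via A)
E: 20  (via G)
B: 26  (via G)
F: 26  (via G)
D: 31  (via B)
C: 32  (via E)
I: 34  (via G)
J: 35  (via F)
Shortest route: A → G → F → J = 35 min.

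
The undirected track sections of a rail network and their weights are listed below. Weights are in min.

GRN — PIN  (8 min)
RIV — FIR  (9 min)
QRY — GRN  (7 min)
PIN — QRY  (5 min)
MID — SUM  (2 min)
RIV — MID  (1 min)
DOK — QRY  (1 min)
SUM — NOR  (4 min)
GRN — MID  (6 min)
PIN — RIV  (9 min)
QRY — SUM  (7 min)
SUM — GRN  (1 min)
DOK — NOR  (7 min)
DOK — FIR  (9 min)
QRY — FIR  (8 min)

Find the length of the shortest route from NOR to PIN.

13 min

Running Dijkstra from NOR:
NOR: 0
SUM: 4  (via NOR)
GRN: 5  (via SUM)
MID: 6  (via SUM)
DOK: 7  (via NOR)
RIV: 7  (via MID)
QRY: 8  (via DOK)
PIN: 13  (via GRN)
Shortest route: NOR–SUM–GRN–PIN = 13 min.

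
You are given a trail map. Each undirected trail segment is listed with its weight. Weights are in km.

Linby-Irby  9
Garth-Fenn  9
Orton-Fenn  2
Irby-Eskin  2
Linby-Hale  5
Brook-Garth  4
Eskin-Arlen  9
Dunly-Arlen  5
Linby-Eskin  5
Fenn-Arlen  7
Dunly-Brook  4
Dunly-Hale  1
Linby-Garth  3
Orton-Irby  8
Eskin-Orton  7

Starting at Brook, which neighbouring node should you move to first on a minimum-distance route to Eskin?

Candidate routes:
Brook - Garth - Linby - Eskin: 4+3+5 = 12
Brook - Dunly - Hale - Linby - Eskin: 4+1+5+5 = 15
The minimum is 12 km via Brook - Garth - Linby - Eskin.
So from Brook the first move is to Garth.

Garth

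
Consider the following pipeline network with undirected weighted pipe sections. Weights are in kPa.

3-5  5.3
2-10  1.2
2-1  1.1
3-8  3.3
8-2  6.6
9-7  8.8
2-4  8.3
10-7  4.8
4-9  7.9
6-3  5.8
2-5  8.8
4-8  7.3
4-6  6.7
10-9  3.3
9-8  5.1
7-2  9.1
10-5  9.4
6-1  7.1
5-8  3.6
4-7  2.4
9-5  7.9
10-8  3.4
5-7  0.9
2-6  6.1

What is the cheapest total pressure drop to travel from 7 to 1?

7.1 kPa

Compare a few routes:
7–10–2–1: 4.8+1.2+1.1 = 7.1
7–2–1: 9.1+1.1 = 10.2
7–5–8–10–2–1: 0.9+3.6+3.4+1.2+1.1 = 10.2
Cheapest is 7–10–2–1 at 7.1 kPa.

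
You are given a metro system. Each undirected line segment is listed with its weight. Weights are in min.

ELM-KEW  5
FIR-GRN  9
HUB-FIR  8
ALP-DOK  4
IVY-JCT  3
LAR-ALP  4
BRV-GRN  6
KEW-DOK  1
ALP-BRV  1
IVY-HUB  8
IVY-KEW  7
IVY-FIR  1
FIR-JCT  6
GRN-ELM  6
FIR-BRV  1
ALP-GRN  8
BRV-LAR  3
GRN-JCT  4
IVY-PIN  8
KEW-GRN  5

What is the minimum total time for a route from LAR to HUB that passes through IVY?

13 min

Best LAR to IVY: LAR → BRV → FIR → IVY costing 5
Shortest IVY→HUB: IVY → HUB = 8
Total via IVY: 5 + 8 = 13 min.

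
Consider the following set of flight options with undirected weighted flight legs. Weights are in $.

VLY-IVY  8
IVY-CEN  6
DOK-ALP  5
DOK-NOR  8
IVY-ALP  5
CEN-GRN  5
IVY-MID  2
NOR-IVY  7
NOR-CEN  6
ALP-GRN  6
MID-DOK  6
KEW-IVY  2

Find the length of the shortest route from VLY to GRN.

Settle nodes by increasing distance from VLY:
VLY: 0
IVY: 8  (via VLY)
KEW: 10  (via IVY)
MID: 10  (via IVY)
ALP: 13  (via IVY)
CEN: 14  (via IVY)
NOR: 15  (via IVY)
DOK: 16  (via MID)
GRN: 19  (via ALP)
Shortest route: VLY → IVY → ALP → GRN = $19.

$19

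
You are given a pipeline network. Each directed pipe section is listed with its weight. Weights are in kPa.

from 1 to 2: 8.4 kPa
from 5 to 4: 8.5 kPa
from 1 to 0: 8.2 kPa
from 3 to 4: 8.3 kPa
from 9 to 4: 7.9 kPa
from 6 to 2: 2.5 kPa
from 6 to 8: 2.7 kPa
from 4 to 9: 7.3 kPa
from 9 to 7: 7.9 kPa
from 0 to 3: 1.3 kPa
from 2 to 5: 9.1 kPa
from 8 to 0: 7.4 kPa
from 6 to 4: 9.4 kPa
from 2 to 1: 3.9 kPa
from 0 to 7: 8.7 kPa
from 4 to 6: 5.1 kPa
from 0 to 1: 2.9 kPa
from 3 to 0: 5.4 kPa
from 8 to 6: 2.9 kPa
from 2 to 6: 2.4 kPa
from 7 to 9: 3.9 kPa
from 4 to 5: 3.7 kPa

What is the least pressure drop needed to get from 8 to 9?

Candidate routes:
8 → 6 → 4 → 9: 2.9+9.4+7.3 = 19.6
8 → 0 → 7 → 9: 7.4+8.7+3.9 = 20
8 → 0 → 3 → 4 → 9: 7.4+1.3+8.3+7.3 = 24.3
Cheapest is 8 → 6 → 4 → 9 at 19.6 kPa.

19.6 kPa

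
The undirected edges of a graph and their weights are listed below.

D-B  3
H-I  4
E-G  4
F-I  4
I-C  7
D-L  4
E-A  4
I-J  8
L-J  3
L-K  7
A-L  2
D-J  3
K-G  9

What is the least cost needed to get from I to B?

14

Enumerating some paths:
I–J–L–D–B: 8+3+4+3 = 18
I–J–D–B: 8+3+3 = 14
Cheapest is I–J–D–B at 14.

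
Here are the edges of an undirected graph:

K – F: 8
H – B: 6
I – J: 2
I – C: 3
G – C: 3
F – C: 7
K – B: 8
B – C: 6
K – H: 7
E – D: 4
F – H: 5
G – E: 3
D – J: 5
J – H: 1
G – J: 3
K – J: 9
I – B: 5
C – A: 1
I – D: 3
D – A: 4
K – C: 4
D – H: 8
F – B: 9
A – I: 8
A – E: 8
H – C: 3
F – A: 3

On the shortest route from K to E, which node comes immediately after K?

C

Compare a few routes:
K → C → A → E: 4+1+8 = 13
K → C → A → D → E: 4+1+4+4 = 13
K → C → G → E: 4+3+3 = 10
The minimum is 10 via K → C → G → E.
So from K the first move is to C.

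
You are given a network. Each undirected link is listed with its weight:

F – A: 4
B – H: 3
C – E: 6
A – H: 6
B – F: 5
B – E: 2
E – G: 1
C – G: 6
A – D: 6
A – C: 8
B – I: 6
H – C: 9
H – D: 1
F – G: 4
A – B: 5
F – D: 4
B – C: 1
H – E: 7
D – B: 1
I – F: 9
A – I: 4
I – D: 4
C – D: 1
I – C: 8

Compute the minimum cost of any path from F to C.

5

Running Dijkstra from F:
F: 0
A: 4  (via F)
D: 4  (via F)
G: 4  (via F)
B: 5  (via F)
C: 5  (via D)
Shortest route: F → D → C = 5.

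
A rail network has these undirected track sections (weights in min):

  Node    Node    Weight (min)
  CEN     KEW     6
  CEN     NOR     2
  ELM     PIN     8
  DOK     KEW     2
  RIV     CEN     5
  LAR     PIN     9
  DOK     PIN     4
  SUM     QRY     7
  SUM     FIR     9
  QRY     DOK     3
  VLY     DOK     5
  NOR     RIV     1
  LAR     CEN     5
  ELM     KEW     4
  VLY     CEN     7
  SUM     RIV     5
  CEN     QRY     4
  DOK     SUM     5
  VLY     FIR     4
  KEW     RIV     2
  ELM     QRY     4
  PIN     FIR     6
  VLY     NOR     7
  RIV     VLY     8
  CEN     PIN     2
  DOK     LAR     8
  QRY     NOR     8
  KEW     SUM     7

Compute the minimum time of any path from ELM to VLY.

11 min

Running Dijkstra from ELM:
ELM: 0
QRY: 4  (via ELM)
KEW: 4  (via ELM)
DOK: 6  (via KEW)
RIV: 6  (via KEW)
NOR: 7  (via RIV)
CEN: 8  (via QRY)
PIN: 8  (via ELM)
SUM: 11  (via QRY)
VLY: 11  (via DOK)
Shortest route: ELM–KEW–DOK–VLY = 11 min.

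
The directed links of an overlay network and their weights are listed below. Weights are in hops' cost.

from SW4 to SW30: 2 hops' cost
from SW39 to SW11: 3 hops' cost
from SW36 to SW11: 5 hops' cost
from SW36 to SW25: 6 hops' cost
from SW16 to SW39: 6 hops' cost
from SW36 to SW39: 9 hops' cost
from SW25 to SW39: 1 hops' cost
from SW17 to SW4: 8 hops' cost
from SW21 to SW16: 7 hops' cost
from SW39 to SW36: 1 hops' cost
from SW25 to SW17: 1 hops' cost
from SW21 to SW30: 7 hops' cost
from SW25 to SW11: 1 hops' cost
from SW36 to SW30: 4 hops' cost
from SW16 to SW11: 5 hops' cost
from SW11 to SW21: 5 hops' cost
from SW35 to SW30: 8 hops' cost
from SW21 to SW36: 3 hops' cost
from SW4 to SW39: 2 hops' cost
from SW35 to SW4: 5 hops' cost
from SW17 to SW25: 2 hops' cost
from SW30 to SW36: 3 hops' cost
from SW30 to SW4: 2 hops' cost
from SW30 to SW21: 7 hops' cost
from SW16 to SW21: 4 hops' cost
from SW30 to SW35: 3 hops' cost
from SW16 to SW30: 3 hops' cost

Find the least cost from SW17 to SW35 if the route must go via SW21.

18 hops' cost

Best SW17 to SW21: SW17 → SW25 → SW11 → SW21 costing 8
Best SW21 to SW35: SW21 → SW30 → SW35 costing 10
Total via SW21: 8 + 10 = 18 hops' cost.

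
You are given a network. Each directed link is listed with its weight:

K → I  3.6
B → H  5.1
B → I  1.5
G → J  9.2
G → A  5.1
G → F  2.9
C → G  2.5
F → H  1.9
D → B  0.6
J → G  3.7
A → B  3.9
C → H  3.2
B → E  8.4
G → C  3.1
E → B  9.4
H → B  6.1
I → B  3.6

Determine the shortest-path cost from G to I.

Shortest distances from G:
G: 0
F: 2.9  (via G)
C: 3.1  (via G)
H: 4.8  (via F)
A: 5.1  (via G)
B: 9  (via A)
J: 9.2  (via G)
I: 10.5  (via B)
Shortest route: G–A–B–I = 10.5.

10.5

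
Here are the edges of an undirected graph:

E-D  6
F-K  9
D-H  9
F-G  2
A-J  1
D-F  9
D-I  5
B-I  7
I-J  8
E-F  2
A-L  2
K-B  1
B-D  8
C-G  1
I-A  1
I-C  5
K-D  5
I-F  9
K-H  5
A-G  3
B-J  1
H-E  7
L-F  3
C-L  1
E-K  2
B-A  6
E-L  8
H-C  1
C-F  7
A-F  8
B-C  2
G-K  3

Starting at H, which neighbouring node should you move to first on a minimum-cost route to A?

Candidate routes:
H → C → L → A: 1+1+2 = 4
H → C → G → A: 1+1+3 = 5
H → C → B → J → A: 1+2+1+1 = 5
H → C → I → A: 1+5+1 = 7
Cheapest is H → C → L → A at 4.
So from H the first move is to C.

C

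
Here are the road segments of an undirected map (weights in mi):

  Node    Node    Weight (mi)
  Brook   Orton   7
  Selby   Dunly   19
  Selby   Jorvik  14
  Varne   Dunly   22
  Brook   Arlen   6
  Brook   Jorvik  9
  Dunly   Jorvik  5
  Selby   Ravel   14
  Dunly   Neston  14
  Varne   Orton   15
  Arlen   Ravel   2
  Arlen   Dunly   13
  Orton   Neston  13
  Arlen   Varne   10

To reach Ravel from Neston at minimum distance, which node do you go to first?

Compare a few routes:
Neston–Orton–Brook–Arlen–Ravel: 13+7+6+2 = 28
Neston–Dunly–Arlen–Ravel: 14+13+2 = 29
Cheapest is Neston–Orton–Brook–Arlen–Ravel at 28 mi.
So from Neston the first move is to Orton.

Orton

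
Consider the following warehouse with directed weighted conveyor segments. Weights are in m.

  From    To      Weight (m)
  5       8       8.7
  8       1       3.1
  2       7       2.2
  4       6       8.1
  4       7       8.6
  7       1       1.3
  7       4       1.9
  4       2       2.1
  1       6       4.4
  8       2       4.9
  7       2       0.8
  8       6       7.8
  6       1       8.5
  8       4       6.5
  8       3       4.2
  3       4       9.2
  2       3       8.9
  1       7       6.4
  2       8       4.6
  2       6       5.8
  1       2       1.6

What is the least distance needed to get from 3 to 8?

15.9 m

Settle nodes by increasing distance from 3:
3: 0
4: 9.2  (via 3)
2: 11.3  (via 4)
7: 13.5  (via 2)
1: 14.8  (via 7)
8: 15.9  (via 2)
Shortest route: 3–4–2–8 = 15.9 m.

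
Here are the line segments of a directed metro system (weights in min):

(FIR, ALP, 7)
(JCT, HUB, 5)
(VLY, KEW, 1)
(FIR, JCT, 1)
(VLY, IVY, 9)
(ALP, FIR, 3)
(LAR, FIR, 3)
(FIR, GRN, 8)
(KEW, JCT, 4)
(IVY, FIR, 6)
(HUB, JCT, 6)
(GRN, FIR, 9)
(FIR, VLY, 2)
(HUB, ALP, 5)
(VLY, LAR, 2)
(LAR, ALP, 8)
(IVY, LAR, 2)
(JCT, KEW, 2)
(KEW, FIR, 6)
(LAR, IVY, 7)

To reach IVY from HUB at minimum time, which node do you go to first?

ALP

Enumerating some paths:
HUB - JCT - KEW - FIR - VLY - LAR - IVY: 6+2+6+2+2+7 = 25
HUB - ALP - FIR - VLY - IVY: 5+3+2+9 = 19
Cheapest is HUB - ALP - FIR - VLY - IVY at 19 min.
So from HUB the first move is to ALP.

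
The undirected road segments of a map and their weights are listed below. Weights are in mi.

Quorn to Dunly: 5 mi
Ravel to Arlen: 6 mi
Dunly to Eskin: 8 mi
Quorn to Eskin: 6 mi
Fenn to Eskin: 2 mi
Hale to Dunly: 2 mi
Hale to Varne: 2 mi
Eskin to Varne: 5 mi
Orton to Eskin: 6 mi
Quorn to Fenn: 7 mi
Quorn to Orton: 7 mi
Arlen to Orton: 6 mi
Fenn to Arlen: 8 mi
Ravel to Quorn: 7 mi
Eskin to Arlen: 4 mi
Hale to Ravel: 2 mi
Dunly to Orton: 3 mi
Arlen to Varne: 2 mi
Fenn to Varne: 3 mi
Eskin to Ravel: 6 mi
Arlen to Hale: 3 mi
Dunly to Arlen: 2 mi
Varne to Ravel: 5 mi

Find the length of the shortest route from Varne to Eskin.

Settle nodes by increasing distance from Varne:
Varne: 0
Arlen: 2  (via Varne)
Hale: 2  (via Varne)
Fenn: 3  (via Varne)
Ravel: 4  (via Hale)
Dunly: 4  (via Arlen)
Eskin: 5  (via Varne)
Shortest route: Varne–Eskin = 5 mi.

5 mi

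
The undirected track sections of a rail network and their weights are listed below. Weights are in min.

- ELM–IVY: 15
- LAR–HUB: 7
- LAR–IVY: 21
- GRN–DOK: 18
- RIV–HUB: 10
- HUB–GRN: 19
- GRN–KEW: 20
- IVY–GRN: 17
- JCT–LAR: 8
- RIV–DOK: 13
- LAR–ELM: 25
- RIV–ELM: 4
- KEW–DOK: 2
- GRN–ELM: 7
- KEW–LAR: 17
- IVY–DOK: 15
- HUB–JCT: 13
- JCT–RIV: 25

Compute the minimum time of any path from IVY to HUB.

28 min

Enumerating some paths:
IVY → GRN → HUB: 17+19 = 36
IVY → ELM → RIV → HUB: 15+4+10 = 29
IVY → LAR → HUB: 21+7 = 28
The minimum is 28 min via IVY → LAR → HUB.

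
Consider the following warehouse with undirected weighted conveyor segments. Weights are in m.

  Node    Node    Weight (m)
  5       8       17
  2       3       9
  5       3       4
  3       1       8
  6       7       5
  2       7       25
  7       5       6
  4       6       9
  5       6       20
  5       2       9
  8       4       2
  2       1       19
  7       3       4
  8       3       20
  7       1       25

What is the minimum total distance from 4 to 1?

26 m

Settle nodes by increasing distance from 4:
4: 0
8: 2  (via 4)
6: 9  (via 4)
7: 14  (via 6)
3: 18  (via 7)
5: 19  (via 8)
1: 26  (via 3)
Shortest route: 4–6–7–3–1 = 26 m.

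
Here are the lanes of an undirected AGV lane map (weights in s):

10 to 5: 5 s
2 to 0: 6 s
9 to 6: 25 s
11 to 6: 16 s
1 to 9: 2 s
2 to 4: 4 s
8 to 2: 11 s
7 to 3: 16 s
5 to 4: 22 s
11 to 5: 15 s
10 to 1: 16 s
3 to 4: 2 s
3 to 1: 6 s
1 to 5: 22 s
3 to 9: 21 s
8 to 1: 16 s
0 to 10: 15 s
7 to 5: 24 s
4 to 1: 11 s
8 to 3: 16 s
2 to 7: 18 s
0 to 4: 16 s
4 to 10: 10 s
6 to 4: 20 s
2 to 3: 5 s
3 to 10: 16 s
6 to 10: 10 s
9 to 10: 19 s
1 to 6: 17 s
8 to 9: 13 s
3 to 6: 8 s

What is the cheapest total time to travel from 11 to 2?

Running Dijkstra from 11:
11: 0
5: 15  (via 11)
6: 16  (via 11)
10: 20  (via 5)
3: 24  (via 6)
4: 26  (via 3)
2: 29  (via 3)
Shortest route: 11–6–3–2 = 29 s.

29 s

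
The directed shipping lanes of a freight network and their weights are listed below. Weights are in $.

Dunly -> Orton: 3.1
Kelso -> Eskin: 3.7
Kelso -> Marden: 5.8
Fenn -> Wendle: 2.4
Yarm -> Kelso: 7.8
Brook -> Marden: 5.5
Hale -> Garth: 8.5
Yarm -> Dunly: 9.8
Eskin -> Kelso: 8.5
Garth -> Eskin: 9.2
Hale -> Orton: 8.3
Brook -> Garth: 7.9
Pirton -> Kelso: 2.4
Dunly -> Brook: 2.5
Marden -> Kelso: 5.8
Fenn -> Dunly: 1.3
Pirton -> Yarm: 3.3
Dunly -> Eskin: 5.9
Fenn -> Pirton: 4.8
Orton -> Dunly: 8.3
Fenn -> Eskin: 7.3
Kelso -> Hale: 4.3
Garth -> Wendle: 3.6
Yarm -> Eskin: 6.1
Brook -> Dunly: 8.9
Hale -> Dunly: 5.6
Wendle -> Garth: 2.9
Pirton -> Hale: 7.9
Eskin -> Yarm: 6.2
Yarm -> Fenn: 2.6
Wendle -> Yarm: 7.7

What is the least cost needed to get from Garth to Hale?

Candidate routes:
Garth → Eskin → Kelso → Hale: 9.2+8.5+4.3 = 22
Garth → Wendle → Yarm → Fenn → Pirton → Kelso → Hale: 3.6+7.7+2.6+4.8+2.4+4.3 = 25.4
Garth → Wendle → Yarm → Kelso → Hale: 3.6+7.7+7.8+4.3 = 23.4
The minimum is $22 via Garth → Eskin → Kelso → Hale.

$22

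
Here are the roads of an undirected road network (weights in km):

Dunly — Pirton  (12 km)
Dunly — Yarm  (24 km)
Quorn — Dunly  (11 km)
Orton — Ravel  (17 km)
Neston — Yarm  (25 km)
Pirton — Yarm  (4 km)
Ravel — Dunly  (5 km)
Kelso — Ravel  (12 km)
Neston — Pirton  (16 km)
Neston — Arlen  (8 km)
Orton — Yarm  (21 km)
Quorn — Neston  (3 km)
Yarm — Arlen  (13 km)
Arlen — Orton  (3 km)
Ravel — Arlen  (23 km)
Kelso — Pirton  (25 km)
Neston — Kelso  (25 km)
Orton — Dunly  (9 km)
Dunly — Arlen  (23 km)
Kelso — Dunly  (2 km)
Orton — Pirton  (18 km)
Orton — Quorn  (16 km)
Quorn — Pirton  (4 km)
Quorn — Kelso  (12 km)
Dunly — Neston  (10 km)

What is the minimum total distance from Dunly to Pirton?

Candidate routes:
Dunly - Pirton: 12 = 12
Dunly - Kelso - Quorn - Pirton: 2+12+4 = 18
Dunly - Quorn - Pirton: 11+4 = 15
Dunly - Neston - Quorn - Pirton: 10+3+4 = 17
The minimum is 12 km via Dunly - Pirton.

12 km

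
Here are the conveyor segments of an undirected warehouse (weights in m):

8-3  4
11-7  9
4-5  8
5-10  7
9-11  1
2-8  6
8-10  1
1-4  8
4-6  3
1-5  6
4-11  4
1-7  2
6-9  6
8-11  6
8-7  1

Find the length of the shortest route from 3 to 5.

Enumerating some paths:
3 - 8 - 7 - 1 - 5: 4+1+2+6 = 13
3 - 8 - 11 - 4 - 5: 4+6+4+8 = 22
3 - 8 - 7 - 1 - 4 - 5: 4+1+2+8+8 = 23
3 - 8 - 10 - 5: 4+1+7 = 12
The minimum is 12 m via 3 - 8 - 10 - 5.

12 m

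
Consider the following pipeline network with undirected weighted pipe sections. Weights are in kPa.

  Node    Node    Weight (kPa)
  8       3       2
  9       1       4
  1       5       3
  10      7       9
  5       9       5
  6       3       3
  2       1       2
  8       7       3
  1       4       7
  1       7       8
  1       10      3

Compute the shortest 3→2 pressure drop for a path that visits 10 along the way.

Best 3 to 10: 3 → 8 → 7 → 10 costing 14
Shortest 10→2: 10 → 1 → 2 = 5
Total via 10: 14 + 5 = 19 kPa.

19 kPa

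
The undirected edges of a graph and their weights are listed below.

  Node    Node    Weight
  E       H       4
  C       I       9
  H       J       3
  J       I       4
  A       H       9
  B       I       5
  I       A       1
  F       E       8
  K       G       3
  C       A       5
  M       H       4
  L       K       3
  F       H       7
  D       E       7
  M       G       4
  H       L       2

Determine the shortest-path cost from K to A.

13

Compare a few routes:
K - L - H - J - I - A: 3+2+3+4+1 = 13
K - L - H - A: 3+2+9 = 14
The minimum is 13 via K - L - H - J - I - A.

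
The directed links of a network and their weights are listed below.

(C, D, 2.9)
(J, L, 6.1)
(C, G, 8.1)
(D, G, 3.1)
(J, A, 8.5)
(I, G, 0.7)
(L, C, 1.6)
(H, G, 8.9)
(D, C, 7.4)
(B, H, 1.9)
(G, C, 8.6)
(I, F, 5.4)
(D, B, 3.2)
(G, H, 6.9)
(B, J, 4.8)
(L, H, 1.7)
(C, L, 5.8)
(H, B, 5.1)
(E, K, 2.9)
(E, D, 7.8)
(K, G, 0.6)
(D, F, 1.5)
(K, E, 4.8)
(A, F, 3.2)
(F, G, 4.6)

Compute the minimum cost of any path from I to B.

12.7

Settle nodes by increasing distance from I:
I: 0
G: 0.7  (via I)
F: 5.4  (via I)
H: 7.6  (via G)
C: 9.3  (via G)
D: 12.2  (via C)
B: 12.7  (via H)
Shortest route: I → G → H → B = 12.7.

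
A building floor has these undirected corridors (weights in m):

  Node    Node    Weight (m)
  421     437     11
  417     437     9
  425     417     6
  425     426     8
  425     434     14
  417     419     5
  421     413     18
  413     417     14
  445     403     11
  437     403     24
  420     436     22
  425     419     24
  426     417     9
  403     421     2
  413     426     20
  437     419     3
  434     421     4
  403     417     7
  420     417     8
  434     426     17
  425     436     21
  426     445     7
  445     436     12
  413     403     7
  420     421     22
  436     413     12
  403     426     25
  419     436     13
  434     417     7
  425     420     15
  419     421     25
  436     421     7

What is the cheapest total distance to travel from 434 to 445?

17 m

Compare a few routes:
434 - 417 - 426 - 445: 7+9+7 = 23
434 - 426 - 445: 17+7 = 24
434 - 421 - 436 - 445: 4+7+12 = 23
434 - 421 - 403 - 445: 4+2+11 = 17
The minimum is 17 m via 434 - 421 - 403 - 445.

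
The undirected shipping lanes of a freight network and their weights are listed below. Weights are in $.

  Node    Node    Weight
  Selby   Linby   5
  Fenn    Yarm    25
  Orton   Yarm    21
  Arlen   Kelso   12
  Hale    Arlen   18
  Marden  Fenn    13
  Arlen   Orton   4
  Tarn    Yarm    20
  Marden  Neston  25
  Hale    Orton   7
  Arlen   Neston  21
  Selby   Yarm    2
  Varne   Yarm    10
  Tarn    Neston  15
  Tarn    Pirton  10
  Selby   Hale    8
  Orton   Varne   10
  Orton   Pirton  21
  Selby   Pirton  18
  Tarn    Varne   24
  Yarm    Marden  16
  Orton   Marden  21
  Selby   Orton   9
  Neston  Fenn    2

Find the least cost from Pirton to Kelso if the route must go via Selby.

Shortest Pirton→Selby: Pirton → Selby = 18
Shortest Selby→Kelso: Selby → Orton → Arlen → Kelso = 25
Total via Selby: 18 + 25 = $43.

$43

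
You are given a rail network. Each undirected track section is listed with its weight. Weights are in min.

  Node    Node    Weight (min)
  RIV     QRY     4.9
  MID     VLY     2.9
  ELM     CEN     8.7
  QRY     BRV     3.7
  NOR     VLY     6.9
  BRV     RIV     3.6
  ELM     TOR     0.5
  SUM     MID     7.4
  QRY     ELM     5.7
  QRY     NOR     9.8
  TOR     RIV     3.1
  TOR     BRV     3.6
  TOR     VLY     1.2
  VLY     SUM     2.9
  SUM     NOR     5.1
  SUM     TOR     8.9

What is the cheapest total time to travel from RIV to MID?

Candidate routes:
RIV → TOR → VLY → SUM → MID: 3.1+1.2+2.9+7.4 = 14.6
RIV → BRV → TOR → VLY → MID: 3.6+3.6+1.2+2.9 = 11.3
RIV → TOR → VLY → MID: 3.1+1.2+2.9 = 7.2
RIV → QRY → ELM → TOR → VLY → MID: 4.9+5.7+0.5+1.2+2.9 = 15.2
Cheapest is RIV → TOR → VLY → MID at 7.2 min.

7.2 min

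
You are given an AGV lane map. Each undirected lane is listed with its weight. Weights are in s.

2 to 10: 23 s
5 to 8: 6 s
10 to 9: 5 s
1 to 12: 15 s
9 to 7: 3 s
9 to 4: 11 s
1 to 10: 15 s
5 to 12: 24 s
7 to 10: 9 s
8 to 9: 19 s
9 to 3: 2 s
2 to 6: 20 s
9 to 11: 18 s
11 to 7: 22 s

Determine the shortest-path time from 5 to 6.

Shortest distances from 5:
5: 0
8: 6  (via 5)
12: 24  (via 5)
9: 25  (via 8)
3: 27  (via 9)
7: 28  (via 9)
10: 30  (via 9)
4: 36  (via 9)
1: 39  (via 12)
11: 43  (via 9)
2: 53  (via 10)
6: 73  (via 2)
Shortest route: 5 → 8 → 9 → 10 → 2 → 6 = 73 s.

73 s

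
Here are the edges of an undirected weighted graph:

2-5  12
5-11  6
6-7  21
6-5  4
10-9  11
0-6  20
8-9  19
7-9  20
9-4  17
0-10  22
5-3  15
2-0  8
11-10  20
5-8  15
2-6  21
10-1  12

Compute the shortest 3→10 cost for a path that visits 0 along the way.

Best 3 to 0: 3–5–2–0 costing 35
Shortest 0→10: 0–10 = 22
Total via 0: 35 + 22 = 57.

57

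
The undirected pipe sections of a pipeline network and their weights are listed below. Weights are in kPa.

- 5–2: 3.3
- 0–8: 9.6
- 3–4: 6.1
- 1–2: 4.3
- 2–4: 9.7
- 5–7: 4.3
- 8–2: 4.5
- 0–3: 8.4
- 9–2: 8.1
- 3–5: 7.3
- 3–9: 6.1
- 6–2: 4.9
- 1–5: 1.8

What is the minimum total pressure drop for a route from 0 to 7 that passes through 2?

Best 0 to 2: 0–8–2 costing 14.1
Shortest 2→7: 2–5–7 = 7.6
Total via 2: 14.1 + 7.6 = 21.7 kPa.

21.7 kPa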